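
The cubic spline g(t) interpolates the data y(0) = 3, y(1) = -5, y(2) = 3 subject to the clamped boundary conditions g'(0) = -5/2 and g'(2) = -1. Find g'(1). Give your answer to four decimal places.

0.8750

Let σ_i = g''(x_i). Step sizes h_i = 1, 1; slopes of the chords Δ_i = (y_(i+1) - y_i)/h_i = -8, 8.
  1·σ_0 + 4·σ_1 + 1·σ_2 = 6(Δ_1 - Δ_0) = 96
Clamped end conditions give two more equations: 2h_0·σ_0 + h_0·σ_1 = 6(Δ_0 - g'(0)) = -33 and h_1·σ_1 + 2h_1·σ_2 = 6(g'(2) - Δ_1) = -54.
Solving the tridiagonal system: σ_0 = -159/4, σ_1 = 93/2, σ_2 = -201/4.
On [1, 2], g'(t) = b_1 + 2c_1·(t - 1) + 3d_1·(t - 1)² with b_1 = Δ_1 - h_1(2σ_1 + σ_2)/6 = 7/8, c_1 = σ_1/2 = 93/4, d_1 = (σ_2 - σ_1)/(6h_1) = -129/8. So g'(1) = 7/8.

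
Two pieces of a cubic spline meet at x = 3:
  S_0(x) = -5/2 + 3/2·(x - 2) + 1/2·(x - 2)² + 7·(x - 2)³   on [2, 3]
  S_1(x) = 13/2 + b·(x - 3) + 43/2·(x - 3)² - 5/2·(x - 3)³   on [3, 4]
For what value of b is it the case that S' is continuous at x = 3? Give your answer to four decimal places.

S_0'(x) = 3/2 + 1·(x - 2) + 21·(x - 2)², so S_0'(3) = 47/2. On the right, S_1'(3) = b, so b = 47/2.

23.5000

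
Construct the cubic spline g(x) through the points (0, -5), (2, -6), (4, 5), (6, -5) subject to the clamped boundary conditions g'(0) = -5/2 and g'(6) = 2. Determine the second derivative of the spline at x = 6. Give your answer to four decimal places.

17.7000

Let M_i = g''(x_i). Step sizes h_i = 2, 2, 2; slopes of the chords Δ_i = (y_(i+1) - y_i)/h_i = -1/2, 11/2, -5.
  2·M_0 + 8·M_1 + 2·M_2 = 6(Δ_1 - Δ_0) = 36
  2·M_1 + 8·M_2 + 2·M_3 = 6(Δ_2 - Δ_1) = -63
Clamped end conditions give two more equations: 2h_0·M_0 + h_0·M_1 = 6(Δ_0 - g'(0)) = 12 and h_2·M_2 + 2h_2·M_3 = 6(g'(6) - Δ_2) = 42.
Hence M_0 = -6/5, M_1 = 42/5, M_2 = -72/5, M_3 = 177/10.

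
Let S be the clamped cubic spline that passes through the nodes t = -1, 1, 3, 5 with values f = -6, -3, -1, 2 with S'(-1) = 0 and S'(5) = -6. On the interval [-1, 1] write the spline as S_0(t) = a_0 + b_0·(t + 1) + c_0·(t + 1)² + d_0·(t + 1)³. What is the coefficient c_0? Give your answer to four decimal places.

Write M_i for S''(x_i). With h_i = 2, 2, 2 and divided differences Δ_i = 3/2, 1, 3/2, the continuity of S' gives the tridiagonal system
  2·M_0 + 8·M_1 + 2·M_2 = 6(Δ_1 - Δ_0) = -3
  2·M_1 + 8·M_2 + 2·M_3 = 6(Δ_2 - Δ_1) = 3
Clamped end conditions give two more equations: 2h_0·M_0 + h_0·M_1 = 6(Δ_0 - S'(-1)) = 9 and h_2·M_2 + 2h_2·M_3 = 6(S'(5) - Δ_2) = -45.
Hence M_0 = 17/5, M_1 = -23/10, M_2 = 43/10, M_3 = -67/5.
On [-1, 1], with S_0(t) = a_0 + b_0·(t + 1) + c_0·(t + 1)² + d_0·(t + 1)³: c_0 = M_0/2 = 17/10, d_0 = (M_1 - M_0)/(6h_0) = -19/40, b_0 = Δ_0 - h_0(2M_0 + M_1)/6 = 0.

1.7000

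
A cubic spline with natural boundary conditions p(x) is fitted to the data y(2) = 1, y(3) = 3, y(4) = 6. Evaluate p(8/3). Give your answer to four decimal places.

With σ_i denoting the second derivative at x_i, h_i = 1, 1, and Δ_i = (y_(i+1) − y_i)/h_i = 2, 3:
  1·σ_0 + 4·σ_1 + 1·σ_2 = 6(Δ_1 - Δ_0) = 6
Natural end conditions: σ_0 = σ_2 = 0.
Forward elimination and back-substitution give σ_0 = 0, σ_1 = 3/2, σ_2 = 0.
On [2, 3], p(x) = 1 + 7/4·(x - 2) + 0·(x - 2)² + 1/4·(x - 2)³.
With (x - 2) = 2/3: p(8/3) = 121/54.

2.2407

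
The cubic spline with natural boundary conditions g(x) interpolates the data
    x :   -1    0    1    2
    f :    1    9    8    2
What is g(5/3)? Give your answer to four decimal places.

Let σ_i = g''(x_i). Step sizes h_i = 1, 1, 1; slopes of the chords Δ_i = (y_(i+1) - y_i)/h_i = 8, -1, -6.
  1·σ_0 + 4·σ_1 + 1·σ_2 = 6(Δ_1 - Δ_0) = -54
  1·σ_1 + 4·σ_2 + 1·σ_3 = 6(Δ_2 - Δ_1) = -30
Natural end conditions: σ_0 = σ_3 = 0.
Hence σ_0 = 0, σ_1 = -62/5, σ_2 = -22/5, σ_3 = 0.
On [1, 2], g(x) = 8 - 68/15·(x - 1) - 11/5·(x - 1)² + 11/15·(x - 1)³.
With (x - 1) = 2/3: g(5/3) = 1708/405.

4.2173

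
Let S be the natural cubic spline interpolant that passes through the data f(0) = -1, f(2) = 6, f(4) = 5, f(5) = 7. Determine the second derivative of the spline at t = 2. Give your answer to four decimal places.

-3.9545

Write σ_i for S''(x_i). With h_i = 2, 2, 1 and divided differences Δ_i = 7/2, -1/2, 2, the continuity of S' gives the tridiagonal system
  2·σ_0 + 8·σ_1 + 2·σ_2 = 6(Δ_1 - Δ_0) = -24
  2·σ_1 + 6·σ_2 + 1·σ_3 = 6(Δ_2 - Δ_1) = 15
Natural end conditions: σ_0 = σ_3 = 0.
Solving: σ_0 = 0, σ_1 = -87/22, σ_2 = 42/11, σ_3 = 0.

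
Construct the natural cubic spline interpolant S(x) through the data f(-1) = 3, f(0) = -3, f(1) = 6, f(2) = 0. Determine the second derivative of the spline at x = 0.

With M_i denoting the second derivative at x_i, h_i = 1, 1, 1, and Δ_i = (y_(i+1) − y_i)/h_i = -6, 9, -6:
  1·M_0 + 4·M_1 + 1·M_2 = 6(Δ_1 - Δ_0) = 90
  1·M_1 + 4·M_2 + 1·M_3 = 6(Δ_2 - Δ_1) = -90
Natural end conditions: M_0 = M_3 = 0.
Forward elimination and back-substitution give M_0 = 0, M_1 = 30, M_2 = -30, M_3 = 0.

30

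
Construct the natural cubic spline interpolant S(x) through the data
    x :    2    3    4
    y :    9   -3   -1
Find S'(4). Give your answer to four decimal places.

5.5000

With σ_i denoting the second derivative at x_i, h_i = 1, 1, and Δ_i = (y_(i+1) − y_i)/h_i = -12, 2:
  1·σ_0 + 4·σ_1 + 1·σ_2 = 6(Δ_1 - Δ_0) = 84
Natural end conditions: σ_0 = σ_2 = 0.
Solving the tridiagonal system: σ_0 = 0, σ_1 = 21, σ_2 = 0.
On [3, 4], S'(x) = b_1 + 2c_1·(x - 3) + 3d_1·(x - 3)² with b_1 = Δ_1 - h_1(2σ_1 + σ_2)/6 = -5, c_1 = σ_1/2 = 21/2, d_1 = (σ_2 - σ_1)/(6h_1) = -7/2. So S'(4) = 11/2.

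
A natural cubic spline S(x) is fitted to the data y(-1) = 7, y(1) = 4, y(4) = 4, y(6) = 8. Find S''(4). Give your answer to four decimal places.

1.0220

Put m_i = S'' at the i-th knot. Here h = (2, 3, 2) and Δ = (-3/2, 0, 2), so the interior equations h_(i-1)·m_(i-1) + 2(h_(i-1)+h_i)·m_i + h_i·m_(i+1) = 6(Δ_i − Δ_(i-1)) read
  2·m_0 + 10·m_1 + 3·m_2 = 6(Δ_1 - Δ_0) = 9
  3·m_1 + 10·m_2 + 2·m_3 = 6(Δ_2 - Δ_1) = 12
Natural end conditions: m_0 = m_3 = 0.
Solving: m_0 = 0, m_1 = 54/91, m_2 = 93/91, m_3 = 0.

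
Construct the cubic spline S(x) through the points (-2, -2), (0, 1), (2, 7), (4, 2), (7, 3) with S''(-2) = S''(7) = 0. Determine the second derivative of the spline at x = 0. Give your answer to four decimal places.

Put m_i = S'' at the i-th knot. Here h = (2, 2, 2, 3) and Δ = (3/2, 3, -5/2, 1/3), so the interior equations h_(i-1)·m_(i-1) + 2(h_(i-1)+h_i)·m_i + h_i·m_(i+1) = 6(Δ_i − Δ_(i-1)) read
  2·m_0 + 8·m_1 + 2·m_2 = 6(Δ_1 - Δ_0) = 9
  2·m_1 + 8·m_2 + 2·m_3 = 6(Δ_2 - Δ_1) = -33
  2·m_2 + 10·m_3 + 3·m_4 = 6(Δ_3 - Δ_2) = 17
Natural end conditions: m_0 = m_4 = 0.
Hence m_0 = 0, m_1 = 353/142, m_2 = -773/142, m_3 = 198/71, m_4 = 0.

2.4859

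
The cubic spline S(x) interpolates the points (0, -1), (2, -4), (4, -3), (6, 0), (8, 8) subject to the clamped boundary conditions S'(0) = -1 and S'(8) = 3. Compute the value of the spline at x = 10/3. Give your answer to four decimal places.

-3.6310

Write m_i for S''(x_i). With h_i = 2, 2, 2, 2 and divided differences Δ_i = -3/2, 1/2, 3/2, 4, the continuity of S' gives the tridiagonal system
  2·m_0 + 8·m_1 + 2·m_2 = 6(Δ_1 - Δ_0) = 12
  2·m_1 + 8·m_2 + 2·m_3 = 6(Δ_2 - Δ_1) = 6
  2·m_2 + 8·m_3 + 2·m_4 = 6(Δ_3 - Δ_2) = 15
Clamped end conditions give two more equations: 2h_0·m_0 + h_0·m_1 = 6(Δ_0 - S'(0)) = -3 and h_3·m_3 + 2h_3·m_4 = 6(S'(8) - Δ_3) = -6.
Hence m_0 = -199/112, m_1 = 115/56, m_2 = -7/16, m_3 = 151/56, m_4 = -319/112.
On [2, 4], S(x) = -4 - 81/112·(x - 2) + 115/112·(x - 2)² - 93/448·(x - 2)³.
With (x - 2) = 4/3: S(10/3) = -305/84.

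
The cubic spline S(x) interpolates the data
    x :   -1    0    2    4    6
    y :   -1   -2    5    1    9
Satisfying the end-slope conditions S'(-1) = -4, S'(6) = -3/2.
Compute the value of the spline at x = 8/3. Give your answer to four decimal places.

With σ_i denoting the second derivative at x_i, h_i = 1, 2, 2, 2, and Δ_i = (y_(i+1) − y_i)/h_i = -1, 7/2, -2, 4:
  1·σ_0 + 6·σ_1 + 2·σ_2 = 6(Δ_1 - Δ_0) = 27
  2·σ_1 + 8·σ_2 + 2·σ_3 = 6(Δ_2 - Δ_1) = -33
  2·σ_2 + 8·σ_3 + 2·σ_4 = 6(Δ_3 - Δ_2) = 36
Clamped end conditions give two more equations: 2h_0·σ_0 + h_0·σ_1 = 6(Δ_0 - S'(-1)) = 18 and h_3·σ_3 + 2h_3·σ_4 = 6(S'(6) - Δ_3) = -33.
Solving the tridiagonal system: σ_0 = 253/43, σ_1 = 268/43, σ_2 = -350/43, σ_3 = 845/86, σ_4 = -566/43.
On [2, 4], S(x) = 5 + 13/86·(x - 2) - 175/43·(x - 2)² + 515/344·(x - 2)³.
With (x - 2) = 2/3: S(8/3) = 4337/1161.

3.7356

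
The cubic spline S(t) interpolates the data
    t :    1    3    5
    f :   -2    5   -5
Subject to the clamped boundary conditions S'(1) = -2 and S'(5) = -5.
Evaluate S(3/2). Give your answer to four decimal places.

Let σ_i = S''(x_i). Step sizes h_i = 2, 2; slopes of the chords Δ_i = (y_(i+1) - y_i)/h_i = 7/2, -5.
  2·σ_0 + 8·σ_1 + 2·σ_2 = 6(Δ_1 - Δ_0) = -51
Clamped end conditions give two more equations: 2h_0·σ_0 + h_0·σ_1 = 6(Δ_0 - S'(1)) = 33 and h_1·σ_1 + 2h_1·σ_2 = 6(S'(5) - Δ_1) = 0.
Solving the tridiagonal system: σ_0 = 111/8, σ_1 = -45/4, σ_2 = 45/8.
On [1, 3], S(t) = -2 - 2·(t - 1) + 111/16·(t - 1)² - 67/32·(t - 1)³.
With (t - 1) = 1/2: S(3/2) = -391/256.

-1.5273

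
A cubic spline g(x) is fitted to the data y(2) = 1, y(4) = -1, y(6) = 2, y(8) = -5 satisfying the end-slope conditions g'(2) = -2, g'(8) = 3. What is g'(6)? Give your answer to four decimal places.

Let M_i = g''(x_i). Step sizes h_i = 2, 2, 2; slopes of the chords Δ_i = (y_(i+1) - y_i)/h_i = -1, 3/2, -7/2.
  2·M_0 + 8·M_1 + 2·M_2 = 6(Δ_1 - Δ_0) = 15
  2·M_1 + 8·M_2 + 2·M_3 = 6(Δ_2 - Δ_1) = -30
Clamped end conditions give two more equations: 2h_0·M_0 + h_0·M_1 = 6(Δ_0 - g'(2)) = 6 and h_2·M_2 + 2h_2·M_3 = 6(g'(8) - Δ_2) = 39.
Solving: M_0 = -8/15, M_1 = 61/15, M_2 = -247/30, M_3 = 208/15.
On [6, 8], g'(x) = b_2 + 2c_2·(x - 6) + 3d_2·(x - 6)² with b_2 = Δ_2 - h_2(2M_2 + M_3)/6 = -79/30, c_2 = M_2/2 = -247/60, d_2 = (M_3 - M_2)/(6h_2) = 221/120. So g'(6) = -79/30.

-2.6333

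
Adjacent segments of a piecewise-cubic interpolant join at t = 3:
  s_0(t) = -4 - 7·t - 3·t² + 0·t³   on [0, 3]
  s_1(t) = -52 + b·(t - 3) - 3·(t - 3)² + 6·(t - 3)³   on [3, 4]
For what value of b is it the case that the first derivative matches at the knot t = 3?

-25

s_0'(t) = -7 - 6·t + 0·t², so s_0'(3) = -25. On the right, s_1'(3) = b, so b = -25.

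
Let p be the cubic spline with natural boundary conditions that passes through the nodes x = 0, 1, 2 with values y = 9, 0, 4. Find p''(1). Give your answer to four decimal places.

19.5000

Write M_i for p''(x_i). With h_i = 1, 1 and divided differences Δ_i = -9, 4, the continuity of p' gives the tridiagonal system
  1·M_0 + 4·M_1 + 1·M_2 = 6(Δ_1 - Δ_0) = 78
Natural end conditions: M_0 = M_2 = 0.
Solving the tridiagonal system: M_0 = 0, M_1 = 39/2, M_2 = 0.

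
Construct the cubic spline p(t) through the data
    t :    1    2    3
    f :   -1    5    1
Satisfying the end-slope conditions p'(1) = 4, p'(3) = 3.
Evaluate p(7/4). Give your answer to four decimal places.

With m_i denoting the second derivative at x_i, h_i = 1, 1, and Δ_i = (y_(i+1) − y_i)/h_i = 6, -4:
  1·m_0 + 4·m_1 + 1·m_2 = 6(Δ_1 - Δ_0) = -60
Clamped end conditions give two more equations: 2h_0·m_0 + h_0·m_1 = 6(Δ_0 - p'(1)) = 12 and h_1·m_1 + 2h_1·m_2 = 6(p'(3) - Δ_1) = 42.
Solving: m_0 = 41/2, m_1 = -29, m_2 = 71/2.
On [1, 2], p(t) = -1 + 4·(t - 1) + 41/4·(t - 1)² - 33/4·(t - 1)³.
With (t - 1) = 3/4: p(7/4) = 1097/256.

4.2852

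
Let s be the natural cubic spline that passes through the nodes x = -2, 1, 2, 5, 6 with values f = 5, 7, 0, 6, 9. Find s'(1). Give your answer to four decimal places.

Let M_i = s''(x_i). Step sizes h_i = 3, 1, 3, 1; slopes of the chords Δ_i = (y_(i+1) - y_i)/h_i = 2/3, -7, 2, 3.
  3·M_0 + 8·M_1 + 1·M_2 = 6(Δ_1 - Δ_0) = -46
  1·M_1 + 8·M_2 + 3·M_3 = 6(Δ_2 - Δ_1) = 54
  3·M_2 + 8·M_3 + 1·M_4 = 6(Δ_3 - Δ_2) = 6
Natural end conditions: M_0 = M_4 = 0.
Solving: M_0 = 0, M_1 = -184/27, M_2 = 230/27, M_3 = -22/9, M_4 = 0.
On [1, 2], s'(x) = b_1 + 2c_1·(x - 1) + 3d_1·(x - 1)² with b_1 = Δ_1 - h_1(2M_1 + M_2)/6 = -166/27, c_1 = M_1/2 = -92/27, d_1 = (M_2 - M_1)/(6h_1) = 23/9. So s'(1) = -166/27.

-6.1481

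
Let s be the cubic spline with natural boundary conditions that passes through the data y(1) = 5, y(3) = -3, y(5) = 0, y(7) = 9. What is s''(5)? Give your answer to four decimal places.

1.3000

Put σ_i = s'' at the i-th knot. Here h = (2, 2, 2) and Δ = (-4, 3/2, 9/2), so the interior equations h_(i-1)·σ_(i-1) + 2(h_(i-1)+h_i)·σ_i + h_i·σ_(i+1) = 6(Δ_i − Δ_(i-1)) read
  2·σ_0 + 8·σ_1 + 2·σ_2 = 6(Δ_1 - Δ_0) = 33
  2·σ_1 + 8·σ_2 + 2·σ_3 = 6(Δ_2 - Δ_1) = 18
Natural end conditions: σ_0 = σ_3 = 0.
Solving: σ_0 = 0, σ_1 = 19/5, σ_2 = 13/10, σ_3 = 0.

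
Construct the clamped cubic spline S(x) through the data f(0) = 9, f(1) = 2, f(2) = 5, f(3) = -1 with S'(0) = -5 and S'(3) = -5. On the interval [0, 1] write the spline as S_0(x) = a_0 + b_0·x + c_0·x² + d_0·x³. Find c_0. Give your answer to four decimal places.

Put M_i = S'' at the i-th knot. Here h = (1, 1, 1) and Δ = (-7, 3, -6), so the interior equations h_(i-1)·M_(i-1) + 2(h_(i-1)+h_i)·M_i + h_i·M_(i+1) = 6(Δ_i − Δ_(i-1)) read
  1·M_0 + 4·M_1 + 1·M_2 = 6(Δ_1 - Δ_0) = 60
  1·M_1 + 4·M_2 + 1·M_3 = 6(Δ_2 - Δ_1) = -54
Clamped end conditions give two more equations: 2h_0·M_0 + h_0·M_1 = 6(Δ_0 - S'(0)) = -12 and h_2·M_2 + 2h_2·M_3 = 6(S'(3) - Δ_2) = 6.
Hence M_0 = -94/5, M_1 = 128/5, M_2 = -118/5, M_3 = 74/5.
On [0, 1], with S_0(x) = a_0 + b_0·x + c_0·x² + d_0·x³: c_0 = M_0/2 = -47/5, d_0 = (M_1 - M_0)/(6h_0) = 37/5, b_0 = Δ_0 - h_0(2M_0 + M_1)/6 = -5.

-9.4000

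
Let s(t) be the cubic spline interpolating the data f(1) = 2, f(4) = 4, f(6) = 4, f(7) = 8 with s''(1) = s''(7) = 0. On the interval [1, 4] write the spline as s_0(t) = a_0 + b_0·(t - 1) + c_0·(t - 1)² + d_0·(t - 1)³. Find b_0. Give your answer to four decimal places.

Write M_i for s''(x_i). With h_i = 3, 2, 1 and divided differences Δ_i = 2/3, 0, 4, the continuity of s' gives the tridiagonal system
  3·M_0 + 10·M_1 + 2·M_2 = 6(Δ_1 - Δ_0) = -4
  2·M_1 + 6·M_2 + 1·M_3 = 6(Δ_2 - Δ_1) = 24
Natural end conditions: M_0 = M_3 = 0.
Solving the tridiagonal system: M_0 = 0, M_1 = -9/7, M_2 = 31/7, M_3 = 0.
On [1, 4], with s_0(t) = a_0 + b_0·(t - 1) + c_0·(t - 1)² + d_0·(t - 1)³: c_0 = M_0/2 = 0, d_0 = (M_1 - M_0)/(6h_0) = -1/14, b_0 = Δ_0 - h_0(2M_0 + M_1)/6 = 55/42.

1.3095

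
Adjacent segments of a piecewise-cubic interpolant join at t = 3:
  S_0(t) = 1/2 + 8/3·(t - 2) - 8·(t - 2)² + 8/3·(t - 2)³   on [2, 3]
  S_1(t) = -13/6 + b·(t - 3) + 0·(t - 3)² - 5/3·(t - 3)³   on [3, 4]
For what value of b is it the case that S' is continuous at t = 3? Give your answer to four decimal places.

S_0'(t) = 8/3 - 16·(t - 2) + 8·(t - 2)², so S_0'(3) = -16/3. On the right, S_1'(3) = b, so b = -16/3.

-5.3333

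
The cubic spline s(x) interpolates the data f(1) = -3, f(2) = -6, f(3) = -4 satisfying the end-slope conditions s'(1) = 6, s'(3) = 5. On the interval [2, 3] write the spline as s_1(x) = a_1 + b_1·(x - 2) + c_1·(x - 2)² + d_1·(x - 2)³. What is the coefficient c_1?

Write M_i for s''(x_i). With h_i = 1, 1 and divided differences Δ_i = -3, 2, the continuity of s' gives the tridiagonal system
  1·M_0 + 4·M_1 + 1·M_2 = 6(Δ_1 - Δ_0) = 30
Clamped end conditions give two more equations: 2h_0·M_0 + h_0·M_1 = 6(Δ_0 - s'(1)) = -54 and h_1·M_1 + 2h_1·M_2 = 6(s'(3) - Δ_1) = 18.
Forward elimination and back-substitution give M_0 = -35, M_1 = 16, M_2 = 1.
On [2, 3], with s_1(x) = a_1 + b_1·(x - 2) + c_1·(x - 2)² + d_1·(x - 2)³: c_1 = M_1/2 = 8, d_1 = (M_2 - M_1)/(6h_1) = -5/2, b_1 = Δ_1 - h_1(2M_1 + M_2)/6 = -7/2.

8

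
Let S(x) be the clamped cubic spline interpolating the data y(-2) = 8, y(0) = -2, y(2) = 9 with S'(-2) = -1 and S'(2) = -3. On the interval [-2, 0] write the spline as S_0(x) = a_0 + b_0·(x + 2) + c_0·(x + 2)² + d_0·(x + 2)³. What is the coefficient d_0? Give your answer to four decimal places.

2.5938

Let σ_i = S''(x_i). Step sizes h_i = 2, 2; slopes of the chords Δ_i = (y_(i+1) - y_i)/h_i = -5, 11/2.
  2·σ_0 + 8·σ_1 + 2·σ_2 = 6(Δ_1 - Δ_0) = 63
Clamped end conditions give two more equations: 2h_0·σ_0 + h_0·σ_1 = 6(Δ_0 - S'(-2)) = -24 and h_1·σ_1 + 2h_1·σ_2 = 6(S'(2) - Δ_1) = -51.
Solving the tridiagonal system: σ_0 = -115/8, σ_1 = 67/4, σ_2 = -169/8.
On [-2, 0], with S_0(x) = a_0 + b_0·(x + 2) + c_0·(x + 2)² + d_0·(x + 2)³: c_0 = σ_0/2 = -115/16, d_0 = (σ_1 - σ_0)/(6h_0) = 83/32, b_0 = Δ_0 - h_0(2σ_0 + σ_1)/6 = -1.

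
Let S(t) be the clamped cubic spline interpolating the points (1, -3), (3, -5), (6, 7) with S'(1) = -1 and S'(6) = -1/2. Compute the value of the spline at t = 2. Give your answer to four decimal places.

Put σ_i = S'' at the i-th knot. Here h = (2, 3) and Δ = (-1, 4), so the interior equations h_(i-1)·σ_(i-1) + 2(h_(i-1)+h_i)·σ_i + h_i·σ_(i+1) = 6(Δ_i − Δ_(i-1)) read
  2·σ_0 + 10·σ_1 + 3·σ_2 = 6(Δ_1 - Δ_0) = 30
Clamped end conditions give two more equations: 2h_0·σ_0 + h_0·σ_1 = 6(Δ_0 - S'(1)) = 0 and h_1·σ_1 + 2h_1·σ_2 = 6(S'(6) - Δ_1) = -27.
Hence σ_0 = -29/10, σ_1 = 29/5, σ_2 = -37/5.
On [1, 3], S(t) = -3 - 1·(t - 1) - 29/20·(t - 1)² + 29/40·(t - 1)³.
With (t - 1) = 1: S(2) = -189/40.

-4.7250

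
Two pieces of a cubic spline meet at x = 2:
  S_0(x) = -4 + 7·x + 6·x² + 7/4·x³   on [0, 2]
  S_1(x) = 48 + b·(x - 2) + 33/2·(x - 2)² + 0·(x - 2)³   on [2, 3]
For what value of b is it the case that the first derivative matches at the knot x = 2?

52

S_0'(x) = 7 + 12·x + 21/4·x², so S_0'(2) = 52. On the right, S_1'(2) = b, so b = 52.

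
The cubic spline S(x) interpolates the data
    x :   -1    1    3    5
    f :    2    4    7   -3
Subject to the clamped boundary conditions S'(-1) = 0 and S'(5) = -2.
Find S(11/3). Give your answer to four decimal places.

Write M_i for S''(x_i). With h_i = 2, 2, 2 and divided differences Δ_i = 1, 3/2, -5, the continuity of S' gives the tridiagonal system
  2·M_0 + 8·M_1 + 2·M_2 = 6(Δ_1 - Δ_0) = 3
  2·M_1 + 8·M_2 + 2·M_3 = 6(Δ_2 - Δ_1) = -39
Clamped end conditions give two more equations: 2h_0·M_0 + h_0·M_1 = 6(Δ_0 - S'(-1)) = 6 and h_2·M_2 + 2h_2·M_3 = 6(S'(5) - Δ_2) = 18.
Forward elimination and back-substitution give M_0 = 13/30, M_1 = 32/15, M_2 = -112/15, M_3 = 247/30.
On [3, 5], S(x) = 7 - 83/30·(x - 3) - 56/15·(x - 3)² + 157/120·(x - 3)³.
With (x - 3) = 2/3: S(11/3) = 1573/405.

3.8840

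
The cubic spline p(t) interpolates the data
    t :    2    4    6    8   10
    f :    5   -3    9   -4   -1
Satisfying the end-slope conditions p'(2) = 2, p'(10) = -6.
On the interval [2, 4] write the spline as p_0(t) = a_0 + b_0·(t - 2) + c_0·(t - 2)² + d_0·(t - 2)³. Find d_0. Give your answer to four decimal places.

2.7545

With M_i denoting the second derivative at x_i, h_i = 2, 2, 2, 2, and Δ_i = (y_(i+1) − y_i)/h_i = -4, 6, -13/2, 3/2:
  2·M_0 + 8·M_1 + 2·M_2 = 6(Δ_1 - Δ_0) = 60
  2·M_1 + 8·M_2 + 2·M_3 = 6(Δ_2 - Δ_1) = -75
  2·M_2 + 8·M_3 + 2·M_4 = 6(Δ_3 - Δ_2) = 48
Clamped end conditions give two more equations: 2h_0·M_0 + h_0·M_1 = 6(Δ_0 - p'(2)) = -36 and h_3·M_3 + 2h_3·M_4 = 6(p'(10) - Δ_3) = -45.
Forward elimination and back-substitution give M_0 = -953/56, M_1 = 449/28, M_2 = -137/8, M_3 = 419/28, M_4 = -1049/56.
On [2, 4], with p_0(t) = a_0 + b_0·(t - 2) + c_0·(t - 2)² + d_0·(t - 2)³: c_0 = M_0/2 = -953/112, d_0 = (M_1 - M_0)/(6h_0) = 617/224, b_0 = Δ_0 - h_0(2M_0 + M_1)/6 = 2.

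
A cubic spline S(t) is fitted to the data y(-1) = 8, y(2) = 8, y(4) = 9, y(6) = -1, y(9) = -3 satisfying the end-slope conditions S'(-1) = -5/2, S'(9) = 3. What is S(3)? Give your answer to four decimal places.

With M_i denoting the second derivative at x_i, h_i = 3, 2, 2, 3, and Δ_i = (y_(i+1) − y_i)/h_i = 0, 1/2, -5, -2/3:
  3·M_0 + 10·M_1 + 2·M_2 = 6(Δ_1 - Δ_0) = 3
  2·M_1 + 8·M_2 + 2·M_3 = 6(Δ_2 - Δ_1) = -33
  2·M_2 + 10·M_3 + 3·M_4 = 6(Δ_3 - Δ_2) = 26
Clamped end conditions give two more equations: 2h_0·M_0 + h_0·M_1 = 6(Δ_0 - S'(-1)) = 15 and h_3·M_3 + 2h_3·M_4 = 6(S'(9) - Δ_3) = 22.
Solving the tridiagonal system: M_0 = 739/340, M_1 = 111/170, M_2 = -201/40, M_3 = 501/170, M_4 = 2237/1020.
On [2, 4], S(t) = 8 + 1183/680·(t - 2) + 111/340·(t - 2)² - 1287/2720·(t - 2)³.
With (t - 2) = 1: S(3) = 26093/2720.

9.5930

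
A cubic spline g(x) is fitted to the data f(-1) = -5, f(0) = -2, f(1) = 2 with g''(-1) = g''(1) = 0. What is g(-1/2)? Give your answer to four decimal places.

Put m_i = g'' at the i-th knot. Here h = (1, 1) and Δ = (3, 4), so the interior equations h_(i-1)·m_(i-1) + 2(h_(i-1)+h_i)·m_i + h_i·m_(i+1) = 6(Δ_i − Δ_(i-1)) read
  1·m_0 + 4·m_1 + 1·m_2 = 6(Δ_1 - Δ_0) = 6
Natural end conditions: m_0 = m_2 = 0.
Solving: m_0 = 0, m_1 = 3/2, m_2 = 0.
On [-1, 0], g(x) = -5 + 11/4·(x + 1) + 0·(x + 1)² + 1/4·(x + 1)³.
With (x + 1) = 1/2: g(-1/2) = -115/32.

-3.5938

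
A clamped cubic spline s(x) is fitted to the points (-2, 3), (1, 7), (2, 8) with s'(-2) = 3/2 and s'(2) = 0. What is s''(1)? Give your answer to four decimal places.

Write M_i for s''(x_i). With h_i = 3, 1 and divided differences Δ_i = 4/3, 1, the continuity of s' gives the tridiagonal system
  3·M_0 + 8·M_1 + 1·M_2 = 6(Δ_1 - Δ_0) = -2
Clamped end conditions give two more equations: 2h_0·M_0 + h_0·M_1 = 6(Δ_0 - s'(-2)) = -1 and h_1·M_1 + 2h_1·M_2 = 6(s'(2) - Δ_1) = -6.
Hence M_0 = -7/24, M_1 = 1/4, M_2 = -25/8.

0.2500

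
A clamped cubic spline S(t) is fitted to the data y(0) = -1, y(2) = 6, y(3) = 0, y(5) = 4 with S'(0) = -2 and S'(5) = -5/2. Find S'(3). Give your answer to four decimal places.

-3.6875

With m_i denoting the second derivative at x_i, h_i = 2, 1, 2, and Δ_i = (y_(i+1) − y_i)/h_i = 7/2, -6, 2:
  2·m_0 + 6·m_1 + 1·m_2 = 6(Δ_1 - Δ_0) = -57
  1·m_1 + 6·m_2 + 2·m_3 = 6(Δ_2 - Δ_1) = 48
Clamped end conditions give two more equations: 2h_0·m_0 + h_0·m_1 = 6(Δ_0 - S'(0)) = 33 and h_2·m_2 + 2h_2·m_3 = 6(S'(5) - Δ_2) = -27.
Solving the tridiagonal system: m_0 = 275/16, m_1 = -143/8, m_2 = 127/8, m_3 = -235/16.
On [3, 5], S'(t) = b_2 + 2c_2·(t - 3) + 3d_2·(t - 3)² with b_2 = Δ_2 - h_2(2m_2 + m_3)/6 = -59/16, c_2 = m_2/2 = 127/16, d_2 = (m_3 - m_2)/(6h_2) = -163/64. So S'(3) = -59/16.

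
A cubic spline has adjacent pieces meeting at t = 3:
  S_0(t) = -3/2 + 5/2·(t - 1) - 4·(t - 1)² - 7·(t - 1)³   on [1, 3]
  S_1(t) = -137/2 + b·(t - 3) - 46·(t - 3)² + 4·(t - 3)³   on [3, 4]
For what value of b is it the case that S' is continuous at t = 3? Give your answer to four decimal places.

S_0'(t) = 5/2 - 8·(t - 1) - 21·(t - 1)², so S_0'(3) = -195/2. On the right, S_1'(3) = b, so b = -195/2.

-97.5000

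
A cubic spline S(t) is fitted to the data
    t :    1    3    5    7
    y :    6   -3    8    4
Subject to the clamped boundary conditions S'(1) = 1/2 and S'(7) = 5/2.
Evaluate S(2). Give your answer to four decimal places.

1.5917

With M_i denoting the second derivative at x_i, h_i = 2, 2, 2, and Δ_i = (y_(i+1) − y_i)/h_i = -9/2, 11/2, -2:
  2·M_0 + 8·M_1 + 2·M_2 = 6(Δ_1 - Δ_0) = 60
  2·M_1 + 8·M_2 + 2·M_3 = 6(Δ_2 - Δ_1) = -45
Clamped end conditions give two more equations: 2h_0·M_0 + h_0·M_1 = 6(Δ_0 - S'(1)) = -30 and h_2·M_2 + 2h_2·M_3 = 6(S'(7) - Δ_2) = 27.
Hence M_0 = -439/30, M_1 = 214/15, M_2 = -373/30, M_3 = 389/30.
On [1, 3], S(t) = 6 + 1/2·(t - 1) - 439/60·(t - 1)² + 289/120·(t - 1)³.
With (t - 1) = 1: S(2) = 191/120.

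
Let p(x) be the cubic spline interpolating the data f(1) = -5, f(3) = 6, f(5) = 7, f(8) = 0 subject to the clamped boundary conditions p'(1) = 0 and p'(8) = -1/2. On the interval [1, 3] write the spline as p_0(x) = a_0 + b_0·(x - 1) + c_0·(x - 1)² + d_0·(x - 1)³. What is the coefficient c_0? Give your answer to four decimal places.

With M_i denoting the second derivative at x_i, h_i = 2, 2, 3, and Δ_i = (y_(i+1) − y_i)/h_i = 11/2, 1/2, -7/3:
  2·M_0 + 8·M_1 + 2·M_2 = 6(Δ_1 - Δ_0) = -30
  2·M_1 + 10·M_2 + 3·M_3 = 6(Δ_2 - Δ_1) = -17
Clamped end conditions give two more equations: 2h_0·M_0 + h_0·M_1 = 6(Δ_0 - p'(1)) = 33 and h_2·M_2 + 2h_2·M_3 = 6(p'(8) - Δ_2) = 11.
Forward elimination and back-substitution give M_0 = 422/37, M_1 = -467/74, M_2 = -43/37, M_3 = 268/111.
On [1, 3], with p_0(x) = a_0 + b_0·(x - 1) + c_0·(x - 1)² + d_0·(x - 1)³: c_0 = M_0/2 = 211/37, d_0 = (M_1 - M_0)/(6h_0) = -437/296, b_0 = Δ_0 - h_0(2M_0 + M_1)/6 = 0.

5.7027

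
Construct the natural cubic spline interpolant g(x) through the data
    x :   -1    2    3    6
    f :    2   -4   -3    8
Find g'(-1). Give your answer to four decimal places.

-3.0159

With σ_i denoting the second derivative at x_i, h_i = 3, 1, 3, and Δ_i = (y_(i+1) − y_i)/h_i = -2, 1, 11/3:
  3·σ_0 + 8·σ_1 + 1·σ_2 = 6(Δ_1 - Δ_0) = 18
  1·σ_1 + 8·σ_2 + 3·σ_3 = 6(Δ_2 - Δ_1) = 16
Natural end conditions: σ_0 = σ_3 = 0.
Solving: σ_0 = 0, σ_1 = 128/63, σ_2 = 110/63, σ_3 = 0.
On [-1, 2], g'(x) = b_0 + 2c_0·(x + 1) + 3d_0·(x + 1)² with b_0 = Δ_0 - h_0(2σ_0 + σ_1)/6 = -190/63, c_0 = σ_0/2 = 0, d_0 = (σ_1 - σ_0)/(6h_0) = 64/567. So g'(-1) = -190/63.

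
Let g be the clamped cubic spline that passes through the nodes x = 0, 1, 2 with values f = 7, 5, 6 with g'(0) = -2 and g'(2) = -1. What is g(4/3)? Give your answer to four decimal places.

Write M_i for g''(x_i). With h_i = 1, 1 and divided differences Δ_i = -2, 1, the continuity of g' gives the tridiagonal system
  1·M_0 + 4·M_1 + 1·M_2 = 6(Δ_1 - Δ_0) = 18
Clamped end conditions give two more equations: 2h_0·M_0 + h_0·M_1 = 6(Δ_0 - g'(0)) = 0 and h_1·M_1 + 2h_1·M_2 = 6(g'(2) - Δ_1) = -12.
Solving the tridiagonal system: M_0 = -4, M_1 = 8, M_2 = -10.
On [1, 2], g(x) = 5 + 0·(x - 1) + 4·(x - 1)² - 3·(x - 1)³.
With (x - 1) = 1/3: g(4/3) = 16/3.

5.3333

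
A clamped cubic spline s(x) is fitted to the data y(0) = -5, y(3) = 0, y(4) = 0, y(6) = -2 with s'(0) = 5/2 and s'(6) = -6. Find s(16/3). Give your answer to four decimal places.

With σ_i denoting the second derivative at x_i, h_i = 3, 1, 2, and Δ_i = (y_(i+1) − y_i)/h_i = 5/3, 0, -1:
  3·σ_0 + 8·σ_1 + 1·σ_2 = 6(Δ_1 - Δ_0) = -10
  1·σ_1 + 6·σ_2 + 2·σ_3 = 6(Δ_2 - Δ_1) = -6
Clamped end conditions give two more equations: 2h_0·σ_0 + h_0·σ_1 = 6(Δ_0 - s'(0)) = -5 and h_2·σ_2 + 2h_2·σ_3 = 6(s'(6) - Δ_2) = -30.
Hence σ_0 = -2/21, σ_1 = -31/21, σ_2 = 44/21, σ_3 = -359/42.
On [4, 6], s(x) = 0 + 19/42·(x - 4) + 22/21·(x - 4)² - 149/168·(x - 4)³.
With (x - 4) = 4/3: s(16/3) = 206/567.

0.3633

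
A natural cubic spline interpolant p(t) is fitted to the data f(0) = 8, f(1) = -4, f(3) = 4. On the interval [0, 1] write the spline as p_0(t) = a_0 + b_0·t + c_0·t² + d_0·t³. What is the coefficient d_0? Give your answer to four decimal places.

2.6667

Put M_i = p'' at the i-th knot. Here h = (1, 2) and Δ = (-12, 4), so the interior equations h_(i-1)·M_(i-1) + 2(h_(i-1)+h_i)·M_i + h_i·M_(i+1) = 6(Δ_i − Δ_(i-1)) read
  1·M_0 + 6·M_1 + 2·M_2 = 6(Δ_1 - Δ_0) = 96
Natural end conditions: M_0 = M_2 = 0.
Forward elimination and back-substitution give M_0 = 0, M_1 = 16, M_2 = 0.
On [0, 1], with p_0(t) = a_0 + b_0·t + c_0·t² + d_0·t³: c_0 = M_0/2 = 0, d_0 = (M_1 - M_0)/(6h_0) = 8/3, b_0 = Δ_0 - h_0(2M_0 + M_1)/6 = -44/3.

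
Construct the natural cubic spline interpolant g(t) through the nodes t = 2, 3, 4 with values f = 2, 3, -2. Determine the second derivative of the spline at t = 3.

Let σ_i = g''(x_i). Step sizes h_i = 1, 1; slopes of the chords Δ_i = (y_(i+1) - y_i)/h_i = 1, -5.
  1·σ_0 + 4·σ_1 + 1·σ_2 = 6(Δ_1 - Δ_0) = -36
Natural end conditions: σ_0 = σ_2 = 0.
Solving the tridiagonal system: σ_0 = 0, σ_1 = -9, σ_2 = 0.

-9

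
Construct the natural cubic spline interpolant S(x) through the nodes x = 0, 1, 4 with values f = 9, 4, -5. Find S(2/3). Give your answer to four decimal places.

Let m_i = S''(x_i). Step sizes h_i = 1, 3; slopes of the chords Δ_i = (y_(i+1) - y_i)/h_i = -5, -3.
  1·m_0 + 8·m_1 + 3·m_2 = 6(Δ_1 - Δ_0) = 12
Natural end conditions: m_0 = m_2 = 0.
Forward elimination and back-substitution give m_0 = 0, m_1 = 3/2, m_2 = 0.
On [0, 1], S(x) = 9 - 21/4·x + 0·x² + 1/4·x³.
With x = 2/3: S(2/3) = 301/54.

5.5741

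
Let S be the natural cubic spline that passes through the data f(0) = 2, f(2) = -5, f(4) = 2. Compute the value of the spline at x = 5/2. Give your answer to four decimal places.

-4.3984

With σ_i denoting the second derivative at x_i, h_i = 2, 2, and Δ_i = (y_(i+1) − y_i)/h_i = -7/2, 7/2:
  2·σ_0 + 8·σ_1 + 2·σ_2 = 6(Δ_1 - Δ_0) = 42
Natural end conditions: σ_0 = σ_2 = 0.
Hence σ_0 = 0, σ_1 = 21/4, σ_2 = 0.
On [2, 4], S(x) = -5 + 0·(x - 2) + 21/8·(x - 2)² - 7/16·(x - 2)³.
With (x - 2) = 1/2: S(5/2) = -563/128.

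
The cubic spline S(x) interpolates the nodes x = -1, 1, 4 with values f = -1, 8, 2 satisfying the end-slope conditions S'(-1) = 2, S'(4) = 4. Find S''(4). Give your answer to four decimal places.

10.3000

Put σ_i = S'' at the i-th knot. Here h = (2, 3) and Δ = (9/2, -2), so the interior equations h_(i-1)·σ_(i-1) + 2(h_(i-1)+h_i)·σ_i + h_i·σ_(i+1) = 6(Δ_i − Δ_(i-1)) read
  2·σ_0 + 10·σ_1 + 3·σ_2 = 6(Δ_1 - Δ_0) = -39
Clamped end conditions give two more equations: 2h_0·σ_0 + h_0·σ_1 = 6(Δ_0 - S'(-1)) = 15 and h_1·σ_1 + 2h_1·σ_2 = 6(S'(4) - Δ_1) = 36.
Forward elimination and back-substitution give σ_0 = 161/20, σ_1 = -43/5, σ_2 = 103/10.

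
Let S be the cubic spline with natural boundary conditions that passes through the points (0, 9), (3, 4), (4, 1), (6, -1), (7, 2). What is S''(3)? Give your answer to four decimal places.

-1.1200

With M_i denoting the second derivative at x_i, h_i = 3, 1, 2, 1, and Δ_i = (y_(i+1) − y_i)/h_i = -5/3, -3, -1, 3:
  3·M_0 + 8·M_1 + 1·M_2 = 6(Δ_1 - Δ_0) = -8
  1·M_1 + 6·M_2 + 2·M_3 = 6(Δ_2 - Δ_1) = 12
  2·M_2 + 6·M_3 + 1·M_4 = 6(Δ_3 - Δ_2) = 24
Natural end conditions: M_0 = M_4 = 0.
Hence M_0 = 0, M_1 = -28/25, M_2 = 24/25, M_3 = 92/25, M_4 = 0.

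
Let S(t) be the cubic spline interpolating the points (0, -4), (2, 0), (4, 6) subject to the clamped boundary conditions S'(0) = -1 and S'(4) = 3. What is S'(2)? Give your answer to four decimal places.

3.2500

Let M_i = S''(x_i). Step sizes h_i = 2, 2; slopes of the chords Δ_i = (y_(i+1) - y_i)/h_i = 2, 3.
  2·M_0 + 8·M_1 + 2·M_2 = 6(Δ_1 - Δ_0) = 6
Clamped end conditions give two more equations: 2h_0·M_0 + h_0·M_1 = 6(Δ_0 - S'(0)) = 18 and h_1·M_1 + 2h_1·M_2 = 6(S'(4) - Δ_1) = 0.
Forward elimination and back-substitution give M_0 = 19/4, M_1 = -1/2, M_2 = 1/4.
On [2, 4], S'(t) = b_1 + 2c_1·(t - 2) + 3d_1·(t - 2)² with b_1 = Δ_1 - h_1(2M_1 + M_2)/6 = 13/4, c_1 = M_1/2 = -1/4, d_1 = (M_2 - M_1)/(6h_1) = 1/16. So S'(2) = 13/4.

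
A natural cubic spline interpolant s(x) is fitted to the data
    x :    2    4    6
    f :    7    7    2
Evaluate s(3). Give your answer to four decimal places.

With M_i denoting the second derivative at x_i, h_i = 2, 2, and Δ_i = (y_(i+1) − y_i)/h_i = 0, -5/2:
  2·M_0 + 8·M_1 + 2·M_2 = 6(Δ_1 - Δ_0) = -15
Natural end conditions: M_0 = M_2 = 0.
Solving: M_0 = 0, M_1 = -15/8, M_2 = 0.
On [2, 4], s(x) = 7 + 5/8·(x - 2) + 0·(x - 2)² - 5/32·(x - 2)³.
With (x - 2) = 1: s(3) = 239/32.

7.4688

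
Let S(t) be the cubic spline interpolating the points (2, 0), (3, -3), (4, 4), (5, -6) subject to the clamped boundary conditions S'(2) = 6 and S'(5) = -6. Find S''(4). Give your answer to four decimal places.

With M_i denoting the second derivative at x_i, h_i = 1, 1, 1, and Δ_i = (y_(i+1) − y_i)/h_i = -3, 7, -10:
  1·M_0 + 4·M_1 + 1·M_2 = 6(Δ_1 - Δ_0) = 60
  1·M_1 + 4·M_2 + 1·M_3 = 6(Δ_2 - Δ_1) = -102
Clamped end conditions give two more equations: 2h_0·M_0 + h_0·M_1 = 6(Δ_0 - S'(2)) = -54 and h_2·M_2 + 2h_2·M_3 = 6(S'(5) - Δ_2) = 24.
Solving the tridiagonal system: M_0 = -228/5, M_1 = 186/5, M_2 = -216/5, M_3 = 168/5.

-43.2000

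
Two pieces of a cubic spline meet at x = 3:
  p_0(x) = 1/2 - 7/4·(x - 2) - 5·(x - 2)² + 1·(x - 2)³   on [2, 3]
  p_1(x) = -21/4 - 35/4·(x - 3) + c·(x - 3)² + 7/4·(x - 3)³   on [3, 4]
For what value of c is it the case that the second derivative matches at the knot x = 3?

-2

p_0''(x) = -10 + 6·(x - 2), so p_0''(3) = -4. On the right, p_1''(3) = 2c, so c = -2.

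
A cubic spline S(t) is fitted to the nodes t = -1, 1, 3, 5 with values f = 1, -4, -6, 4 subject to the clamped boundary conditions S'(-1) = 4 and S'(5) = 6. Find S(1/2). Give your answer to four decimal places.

-1.6438

Put M_i = S'' at the i-th knot. Here h = (2, 2, 2) and Δ = (-5/2, -1, 5), so the interior equations h_(i-1)·M_(i-1) + 2(h_(i-1)+h_i)·M_i + h_i·M_(i+1) = 6(Δ_i − Δ_(i-1)) read
  2·M_0 + 8·M_1 + 2·M_2 = 6(Δ_1 - Δ_0) = 9
  2·M_1 + 8·M_2 + 2·M_3 = 6(Δ_2 - Δ_1) = 36
Clamped end conditions give two more equations: 2h_0·M_0 + h_0·M_1 = 6(Δ_0 - S'(-1)) = -39 and h_2·M_2 + 2h_2·M_3 = 6(S'(5) - Δ_2) = 6.
Solving: M_0 = -337/30, M_1 = 89/30, M_2 = 58/15, M_3 = -13/30.
On [-1, 1], S(t) = 1 + 4·(t + 1) - 337/60·(t + 1)² + 71/60·(t + 1)³.
With (t + 1) = 3/2: S(1/2) = -263/160.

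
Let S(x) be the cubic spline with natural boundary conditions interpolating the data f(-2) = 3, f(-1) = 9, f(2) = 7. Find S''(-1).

With M_i denoting the second derivative at x_i, h_i = 1, 3, and Δ_i = (y_(i+1) − y_i)/h_i = 6, -2/3:
  1·M_0 + 8·M_1 + 3·M_2 = 6(Δ_1 - Δ_0) = -40
Natural end conditions: M_0 = M_2 = 0.
Solving the tridiagonal system: M_0 = 0, M_1 = -5, M_2 = 0.

-5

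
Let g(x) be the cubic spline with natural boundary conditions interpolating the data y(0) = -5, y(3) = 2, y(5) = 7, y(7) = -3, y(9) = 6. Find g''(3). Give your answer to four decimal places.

With M_i denoting the second derivative at x_i, h_i = 3, 2, 2, 2, and Δ_i = (y_(i+1) − y_i)/h_i = 7/3, 5/2, -5, 9/2:
  3·M_0 + 10·M_1 + 2·M_2 = 6(Δ_1 - Δ_0) = 1
  2·M_1 + 8·M_2 + 2·M_3 = 6(Δ_2 - Δ_1) = -45
  2·M_2 + 8·M_3 + 2·M_4 = 6(Δ_3 - Δ_2) = 57
Natural end conditions: M_0 = M_4 = 0.
Solving: M_0 = 0, M_1 = 126/71, M_2 = -1189/142, M_3 = 1309/142, M_4 = 0.

1.7746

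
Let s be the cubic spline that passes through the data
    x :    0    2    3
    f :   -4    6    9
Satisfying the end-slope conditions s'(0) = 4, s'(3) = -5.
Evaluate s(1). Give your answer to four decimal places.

0.3750

Write σ_i for s''(x_i). With h_i = 2, 1 and divided differences Δ_i = 5, 3, the continuity of s' gives the tridiagonal system
  2·σ_0 + 6·σ_1 + 1·σ_2 = 6(Δ_1 - Δ_0) = -12
Clamped end conditions give two more equations: 2h_0·σ_0 + h_0·σ_1 = 6(Δ_0 - s'(0)) = 6 and h_1·σ_1 + 2h_1·σ_2 = 6(s'(3) - Δ_1) = -48.
Solving the tridiagonal system: σ_0 = 1/2, σ_1 = 2, σ_2 = -25.
On [0, 2], s(x) = -4 + 4·x + 1/4·x² + 1/8·x³.
With x = 1: s(1) = 3/8.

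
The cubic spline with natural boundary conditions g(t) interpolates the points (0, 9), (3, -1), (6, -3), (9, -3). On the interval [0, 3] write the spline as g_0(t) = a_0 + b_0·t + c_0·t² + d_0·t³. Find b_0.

Let m_i = g''(x_i). Step sizes h_i = 3, 3, 3; slopes of the chords Δ_i = (y_(i+1) - y_i)/h_i = -10/3, -2/3, 0.
  3·m_0 + 12·m_1 + 3·m_2 = 6(Δ_1 - Δ_0) = 16
  3·m_1 + 12·m_2 + 3·m_3 = 6(Δ_2 - Δ_1) = 4
Natural end conditions: m_0 = m_3 = 0.
Solving the tridiagonal system: m_0 = 0, m_1 = 4/3, m_2 = 0, m_3 = 0.
On [0, 3], with g_0(t) = a_0 + b_0·t + c_0·t² + d_0·t³: c_0 = m_0/2 = 0, d_0 = (m_1 - m_0)/(6h_0) = 2/27, b_0 = Δ_0 - h_0(2m_0 + m_1)/6 = -4.

-4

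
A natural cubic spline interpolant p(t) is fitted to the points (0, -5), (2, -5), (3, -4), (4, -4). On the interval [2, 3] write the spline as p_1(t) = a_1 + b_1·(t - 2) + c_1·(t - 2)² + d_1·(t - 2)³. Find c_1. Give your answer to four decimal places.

0.6522

Write σ_i for p''(x_i). With h_i = 2, 1, 1 and divided differences Δ_i = 0, 1, 0, the continuity of p' gives the tridiagonal system
  2·σ_0 + 6·σ_1 + 1·σ_2 = 6(Δ_1 - Δ_0) = 6
  1·σ_1 + 4·σ_2 + 1·σ_3 = 6(Δ_2 - Δ_1) = -6
Natural end conditions: σ_0 = σ_3 = 0.
Solving: σ_0 = 0, σ_1 = 30/23, σ_2 = -42/23, σ_3 = 0.
On [2, 3], with p_1(t) = a_1 + b_1·(t - 2) + c_1·(t - 2)² + d_1·(t - 2)³: c_1 = σ_1/2 = 15/23, d_1 = (σ_2 - σ_1)/(6h_1) = -12/23, b_1 = Δ_1 - h_1(2σ_1 + σ_2)/6 = 20/23.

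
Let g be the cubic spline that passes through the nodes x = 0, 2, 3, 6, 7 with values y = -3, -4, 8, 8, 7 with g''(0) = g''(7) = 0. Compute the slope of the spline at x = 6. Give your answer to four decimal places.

-2.2826

Write M_i for g''(x_i). With h_i = 2, 1, 3, 1 and divided differences Δ_i = -1/2, 12, 0, -1, the continuity of g' gives the tridiagonal system
  2·M_0 + 6·M_1 + 1·M_2 = 6(Δ_1 - Δ_0) = 75
  1·M_1 + 8·M_2 + 3·M_3 = 6(Δ_2 - Δ_1) = -72
  3·M_2 + 8·M_3 + 1·M_4 = 6(Δ_3 - Δ_2) = -6
Natural end conditions: M_0 = M_4 = 0.
Forward elimination and back-substitution give M_0 = 0, M_1 = 669/46, M_2 = -282/23, M_3 = 177/46, M_4 = 0.
On [6, 7], g'(x) = b_3 + 2c_3·(x - 6) + 3d_3·(x - 6)² with b_3 = Δ_3 - h_3(2M_3 + M_4)/6 = -105/46, c_3 = M_3/2 = 177/92, d_3 = (M_4 - M_3)/(6h_3) = -59/92. So g'(6) = -105/46.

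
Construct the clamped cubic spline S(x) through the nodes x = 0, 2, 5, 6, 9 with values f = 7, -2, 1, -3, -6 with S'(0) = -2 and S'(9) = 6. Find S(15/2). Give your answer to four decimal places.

-8.5797

Write M_i for S''(x_i). With h_i = 2, 3, 1, 3 and divided differences Δ_i = -9/2, 1, -4, -1, the continuity of S' gives the tridiagonal system
  2·M_0 + 10·M_1 + 3·M_2 = 6(Δ_1 - Δ_0) = 33
  3·M_1 + 8·M_2 + 1·M_3 = 6(Δ_2 - Δ_1) = -30
  1·M_2 + 8·M_3 + 3·M_4 = 6(Δ_3 - Δ_2) = 18
Clamped end conditions give two more equations: 2h_0·M_0 + h_0·M_1 = 6(Δ_0 - S'(0)) = -15 and h_3·M_3 + 2h_3·M_4 = 6(S'(9) - Δ_3) = 42.
Solving: M_0 = -2509/356, M_1 = 587/89, M_2 = -1119/178, M_3 = 45/89, M_4 = 1201/178.
On [6, 9], S(x) = -3 - 1737/356·(x - 6) + 45/178·(x - 6)² + 1111/3204·(x - 6)³.
With (x - 6) = 3/2: S(15/2) = -24435/2848.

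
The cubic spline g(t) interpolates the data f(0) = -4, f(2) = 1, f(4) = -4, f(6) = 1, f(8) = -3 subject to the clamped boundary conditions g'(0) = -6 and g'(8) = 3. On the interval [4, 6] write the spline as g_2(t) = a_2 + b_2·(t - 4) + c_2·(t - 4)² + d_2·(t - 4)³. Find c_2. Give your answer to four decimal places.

4.2188

Let m_i = g''(x_i). Step sizes h_i = 2, 2, 2, 2; slopes of the chords Δ_i = (y_(i+1) - y_i)/h_i = 5/2, -5/2, 5/2, -2.
  2·m_0 + 8·m_1 + 2·m_2 = 6(Δ_1 - Δ_0) = -30
  2·m_1 + 8·m_2 + 2·m_3 = 6(Δ_2 - Δ_1) = 30
  2·m_2 + 8·m_3 + 2·m_4 = 6(Δ_3 - Δ_2) = -27
Clamped end conditions give two more equations: 2h_0·m_0 + h_0·m_1 = 6(Δ_0 - g'(0)) = 51 and h_3·m_3 + 2h_3·m_4 = 6(g'(8) - Δ_3) = 30.
Solving: m_0 = 2007/112, m_1 = -579/56, m_2 = 135/16, m_3 = -471/56, m_4 = 1311/112.
On [4, 6], with g_2(t) = a_2 + b_2·(t - 4) + c_2·(t - 4)² + d_2·(t - 4)³: c_2 = m_2/2 = 135/32, d_2 = (m_3 - m_2)/(6h_2) = -629/448, b_2 = Δ_2 - h_2(2m_2 + m_3)/6 = -9/28.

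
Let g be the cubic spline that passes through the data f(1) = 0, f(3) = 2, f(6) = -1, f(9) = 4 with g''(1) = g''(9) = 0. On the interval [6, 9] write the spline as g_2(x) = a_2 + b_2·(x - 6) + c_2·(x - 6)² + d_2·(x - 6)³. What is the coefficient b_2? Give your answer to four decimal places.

Write σ_i for g''(x_i). With h_i = 2, 3, 3 and divided differences Δ_i = 1, -1, 5/3, the continuity of g' gives the tridiagonal system
  2·σ_0 + 10·σ_1 + 3·σ_2 = 6(Δ_1 - Δ_0) = -12
  3·σ_1 + 12·σ_2 + 3·σ_3 = 6(Δ_2 - Δ_1) = 16
Natural end conditions: σ_0 = σ_3 = 0.
Solving the tridiagonal system: σ_0 = 0, σ_1 = -64/37, σ_2 = 196/111, σ_3 = 0.
On [6, 9], with g_2(x) = a_2 + b_2·(x - 6) + c_2·(x - 6)² + d_2·(x - 6)³: c_2 = σ_2/2 = 98/111, d_2 = (σ_3 - σ_2)/(6h_2) = -98/999, b_2 = Δ_2 - h_2(2σ_2 + σ_3)/6 = -11/111.

-0.0991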